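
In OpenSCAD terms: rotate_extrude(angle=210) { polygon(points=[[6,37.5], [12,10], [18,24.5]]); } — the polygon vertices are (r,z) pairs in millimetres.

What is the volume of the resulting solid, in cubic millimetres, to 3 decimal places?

Volume = 5541.769 mm³

Profile (r,z), 3 vertices: (6,37.5) (12,10) (18,24.5)
edge 0: (6,37.5)→(12,10)  cross = 6·10 − 12·37.5 = -390.0000; (r_i+r_j)·cross = 18·-390.0000 = -7020.0000
edge 1: (12,10)→(18,24.5)  cross = 12·24.5 − 18·10 = 114.0000; (r_i+r_j)·cross = 30·114.0000 = 3420.0000
edge 2: (18,24.5)→(6,37.5)  cross = 18·37.5 − 6·24.5 = 528.0000; (r_i+r_j)·cross = 24·528.0000 = 12672.0000
Σcross = 252.0000 → A = |Σcross|/2 = 126.0000 mm²
Σ(r_i+r_j)·cross = 9072.0000 → first moment M = |Σ|/6 = 1512.0000
R_c = M/A = 1512.0000/126.0000 = 12.0000 mm
θ = 210° = 3.665191 rad
V = θ·R_c·A = 3.665191·12.0000·126.0000 = 5541.769 mm³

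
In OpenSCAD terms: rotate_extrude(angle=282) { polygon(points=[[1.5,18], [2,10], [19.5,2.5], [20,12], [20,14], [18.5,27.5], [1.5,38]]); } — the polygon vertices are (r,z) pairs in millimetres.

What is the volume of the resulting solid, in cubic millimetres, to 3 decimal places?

Profile (r,z), 7 vertices: (1.5,18) (2,10) (19.5,2.5) (20,12) (20,14) (18.5,27.5) (1.5,38)
edge 0: (1.5,18)→(2,10)  cross = 1.5·10 − 2·18 = -21.0000; (r_i+r_j)·cross = 3.5·-21.0000 = -73.5000
edge 1: (2,10)→(19.5,2.5)  cross = 2·2.5 − 19.5·10 = -190.0000; (r_i+r_j)·cross = 21.5·-190.0000 = -4085.0000
edge 2: (19.5,2.5)→(20,12)  cross = 19.5·12 − 20·2.5 = 184.0000; (r_i+r_j)·cross = 39.5·184.0000 = 7268.0000
edge 3: (20,12)→(20,14)  cross = 20·14 − 20·12 = 40.0000; (r_i+r_j)·cross = 40·40.0000 = 1600.0000
edge 4: (20,14)→(18.5,27.5)  cross = 20·27.5 − 18.5·14 = 291.0000; (r_i+r_j)·cross = 38.5·291.0000 = 11203.5000
edge 5: (18.5,27.5)→(1.5,38)  cross = 18.5·38 − 1.5·27.5 = 661.7500; (r_i+r_j)·cross = 20·661.7500 = 13235.0000
edge 6: (1.5,38)→(1.5,18)  cross = 1.5·18 − 1.5·38 = -30.0000; (r_i+r_j)·cross = 3·-30.0000 = -90.0000
Σcross = 935.7500 → A = |Σcross|/2 = 467.8750 mm²
Σ(r_i+r_j)·cross = 29058.0000 → first moment M = |Σ|/6 = 4843.0000
R_c = M/A = 4843.0000/467.8750 = 10.3511 mm
θ = 282° = 4.921828 rad
V = θ·R_c·A = 4.921828·10.3511·467.8750 = 23836.415 mm³

Volume = 23836.415 mm³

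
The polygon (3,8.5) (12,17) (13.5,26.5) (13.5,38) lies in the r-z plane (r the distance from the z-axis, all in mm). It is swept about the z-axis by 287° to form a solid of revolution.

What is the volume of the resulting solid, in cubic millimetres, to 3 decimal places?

Volume = 4755.196 mm³

Profile (r,z), 4 vertices: (3,8.5) (12,17) (13.5,26.5) (13.5,38)
edge 0: (3,8.5)→(12,17)  cross = 3·17 − 12·8.5 = -51.0000; (r_i+r_j)·cross = 15·-51.0000 = -765.0000
edge 1: (12,17)→(13.5,26.5)  cross = 12·26.5 − 13.5·17 = 88.5000; (r_i+r_j)·cross = 25.5·88.5000 = 2256.7500
edge 2: (13.5,26.5)→(13.5,38)  cross = 13.5·38 − 13.5·26.5 = 155.2500; (r_i+r_j)·cross = 27·155.2500 = 4191.7500
edge 3: (13.5,38)→(3,8.5)  cross = 13.5·8.5 − 3·38 = 0.7500; (r_i+r_j)·cross = 16.5·0.7500 = 12.3750
Σcross = 193.5000 → A = |Σcross|/2 = 96.7500 mm²
Σ(r_i+r_j)·cross = 5695.8750 → first moment M = |Σ|/6 = 949.3125
R_c = M/A = 949.3125/96.7500 = 9.8120 mm
θ = 287° = 5.009095 rad
V = θ·R_c·A = 5.009095·9.8120·96.7500 = 4755.196 mm³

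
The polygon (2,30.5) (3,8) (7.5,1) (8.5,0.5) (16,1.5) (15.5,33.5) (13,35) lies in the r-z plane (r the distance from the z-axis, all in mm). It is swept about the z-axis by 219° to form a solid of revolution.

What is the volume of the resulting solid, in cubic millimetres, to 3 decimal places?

Volume = 14755.877 mm³

Profile (r,z), 7 vertices: (2,30.5) (3,8) (7.5,1) (8.5,0.5) (16,1.5) (15.5,33.5) (13,35)
edge 0: (2,30.5)→(3,8)  cross = 2·8 − 3·30.5 = -75.5000; (r_i+r_j)·cross = 5·-75.5000 = -377.5000
edge 1: (3,8)→(7.5,1)  cross = 3·1 − 7.5·8 = -57.0000; (r_i+r_j)·cross = 10.5·-57.0000 = -598.5000
edge 2: (7.5,1)→(8.5,0.5)  cross = 7.5·0.5 − 8.5·1 = -4.7500; (r_i+r_j)·cross = 16·-4.7500 = -76.0000
edge 3: (8.5,0.5)→(16,1.5)  cross = 8.5·1.5 − 16·0.5 = 4.7500; (r_i+r_j)·cross = 24.5·4.7500 = 116.3750
edge 4: (16,1.5)→(15.5,33.5)  cross = 16·33.5 − 15.5·1.5 = 512.7500; (r_i+r_j)·cross = 31.5·512.7500 = 16151.6250
edge 5: (15.5,33.5)→(13,35)  cross = 15.5·35 − 13·33.5 = 107.0000; (r_i+r_j)·cross = 28.5·107.0000 = 3049.5000
edge 6: (13,35)→(2,30.5)  cross = 13·30.5 − 2·35 = 326.5000; (r_i+r_j)·cross = 15·326.5000 = 4897.5000
Σcross = 813.7500 → A = |Σcross|/2 = 406.8750 mm²
Σ(r_i+r_j)·cross = 23163.0000 → first moment M = |Σ|/6 = 3860.5000
R_c = M/A = 3860.5000/406.8750 = 9.4882 mm
θ = 219° = 3.822271 rad
V = θ·R_c·A = 3.822271·9.4882·406.8750 = 14755.877 mm³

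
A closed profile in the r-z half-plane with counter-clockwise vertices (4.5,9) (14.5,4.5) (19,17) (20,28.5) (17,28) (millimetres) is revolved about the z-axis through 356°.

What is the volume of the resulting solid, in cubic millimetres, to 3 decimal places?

Volume = 15048.011 mm³

Profile (r,z), 5 vertices: (4.5,9) (14.5,4.5) (19,17) (20,28.5) (17,28)
edge 0: (4.5,9)→(14.5,4.5)  cross = 4.5·4.5 − 14.5·9 = -110.2500; (r_i+r_j)·cross = 19·-110.2500 = -2094.7500
edge 1: (14.5,4.5)→(19,17)  cross = 14.5·17 − 19·4.5 = 161.0000; (r_i+r_j)·cross = 33.5·161.0000 = 5393.5000
edge 2: (19,17)→(20,28.5)  cross = 19·28.5 − 20·17 = 201.5000; (r_i+r_j)·cross = 39·201.5000 = 7858.5000
edge 3: (20,28.5)→(17,28)  cross = 20·28 − 17·28.5 = 75.5000; (r_i+r_j)·cross = 37·75.5000 = 2793.5000
edge 4: (17,28)→(4.5,9)  cross = 17·9 − 4.5·28 = 27.0000; (r_i+r_j)·cross = 21.5·27.0000 = 580.5000
Σcross = 354.7500 → A = |Σcross|/2 = 177.3750 mm²
Σ(r_i+r_j)·cross = 14531.2500 → first moment M = |Σ|/6 = 2421.8750
R_c = M/A = 2421.8750/177.3750 = 13.6540 mm
θ = 356° = 6.213372 rad
V = θ·R_c·A = 6.213372·13.6540·177.3750 = 15048.011 mm³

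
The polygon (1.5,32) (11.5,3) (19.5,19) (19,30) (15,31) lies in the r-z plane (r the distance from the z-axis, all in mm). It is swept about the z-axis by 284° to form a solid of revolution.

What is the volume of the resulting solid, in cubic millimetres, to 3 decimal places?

Profile (r,z), 5 vertices: (1.5,32) (11.5,3) (19.5,19) (19,30) (15,31)
edge 0: (1.5,32)→(11.5,3)  cross = 1.5·3 − 11.5·32 = -363.5000; (r_i+r_j)·cross = 13·-363.5000 = -4725.5000
edge 1: (11.5,3)→(19.5,19)  cross = 11.5·19 − 19.5·3 = 160.0000; (r_i+r_j)·cross = 31·160.0000 = 4960.0000
edge 2: (19.5,19)→(19,30)  cross = 19.5·30 − 19·19 = 224.0000; (r_i+r_j)·cross = 38.5·224.0000 = 8624.0000
edge 3: (19,30)→(15,31)  cross = 19·31 − 15·30 = 139.0000; (r_i+r_j)·cross = 34·139.0000 = 4726.0000
edge 4: (15,31)→(1.5,32)  cross = 15·32 − 1.5·31 = 433.5000; (r_i+r_j)·cross = 16.5·433.5000 = 7152.7500
Σcross = 593.0000 → A = |Σcross|/2 = 296.5000 mm²
Σ(r_i+r_j)·cross = 20737.2500 → first moment M = |Σ|/6 = 3456.2083
R_c = M/A = 3456.2083/296.5000 = 11.6567 mm
θ = 284° = 4.956735 rad
V = θ·R_c·A = 4.956735·11.6567·296.5000 = 17131.509 mm³

Volume = 17131.509 mm³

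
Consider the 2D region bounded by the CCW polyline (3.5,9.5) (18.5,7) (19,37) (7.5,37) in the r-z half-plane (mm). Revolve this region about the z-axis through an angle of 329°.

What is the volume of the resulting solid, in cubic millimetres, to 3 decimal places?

Volume = 26785.855 mm³

Profile (r,z), 4 vertices: (3.5,9.5) (18.5,7) (19,37) (7.5,37)
edge 0: (3.5,9.5)→(18.5,7)  cross = 3.5·7 − 18.5·9.5 = -151.2500; (r_i+r_j)·cross = 22·-151.2500 = -3327.5000
edge 1: (18.5,7)→(19,37)  cross = 18.5·37 − 19·7 = 551.5000; (r_i+r_j)·cross = 37.5·551.5000 = 20681.2500
edge 2: (19,37)→(7.5,37)  cross = 19·37 − 7.5·37 = 425.5000; (r_i+r_j)·cross = 26.5·425.5000 = 11275.7500
edge 3: (7.5,37)→(3.5,9.5)  cross = 7.5·9.5 − 3.5·37 = -58.2500; (r_i+r_j)·cross = 11·-58.2500 = -640.7500
Σcross = 767.5000 → A = |Σcross|/2 = 383.7500 mm²
Σ(r_i+r_j)·cross = 27988.7500 → first moment M = |Σ|/6 = 4664.7917
R_c = M/A = 4664.7917/383.7500 = 12.1558 mm
θ = 329° = 5.742133 rad
V = θ·R_c·A = 5.742133·12.1558·383.7500 = 26785.855 mm³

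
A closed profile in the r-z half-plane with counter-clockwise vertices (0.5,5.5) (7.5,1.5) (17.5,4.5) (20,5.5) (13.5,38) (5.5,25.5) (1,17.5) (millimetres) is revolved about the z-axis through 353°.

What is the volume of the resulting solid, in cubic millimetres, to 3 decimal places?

Profile (r,z), 7 vertices: (0.5,5.5) (7.5,1.5) (17.5,4.5) (20,5.5) (13.5,38) (5.5,25.5) (1,17.5)
edge 0: (0.5,5.5)→(7.5,1.5)  cross = 0.5·1.5 − 7.5·5.5 = -40.5000; (r_i+r_j)·cross = 8·-40.5000 = -324.0000
edge 1: (7.5,1.5)→(17.5,4.5)  cross = 7.5·4.5 − 17.5·1.5 = 7.5000; (r_i+r_j)·cross = 25·7.5000 = 187.5000
edge 2: (17.5,4.5)→(20,5.5)  cross = 17.5·5.5 − 20·4.5 = 6.2500; (r_i+r_j)·cross = 37.5·6.2500 = 234.3750
edge 3: (20,5.5)→(13.5,38)  cross = 20·38 − 13.5·5.5 = 685.7500; (r_i+r_j)·cross = 33.5·685.7500 = 22972.6250
edge 4: (13.5,38)→(5.5,25.5)  cross = 13.5·25.5 − 5.5·38 = 135.2500; (r_i+r_j)·cross = 19·135.2500 = 2569.7500
edge 5: (5.5,25.5)→(1,17.5)  cross = 5.5·17.5 − 1·25.5 = 70.7500; (r_i+r_j)·cross = 6.5·70.7500 = 459.8750
edge 6: (1,17.5)→(0.5,5.5)  cross = 1·5.5 − 0.5·17.5 = -3.2500; (r_i+r_j)·cross = 1.5·-3.2500 = -4.8750
Σcross = 861.7500 → A = |Σcross|/2 = 430.8750 mm²
Σ(r_i+r_j)·cross = 26095.2500 → first moment M = |Σ|/6 = 4349.2083
R_c = M/A = 4349.2083/430.8750 = 10.0939 mm
θ = 353° = 6.161012 rad
V = θ·R_c·A = 6.161012·10.0939·430.8750 = 26795.526 mm³

Volume = 26795.526 mm³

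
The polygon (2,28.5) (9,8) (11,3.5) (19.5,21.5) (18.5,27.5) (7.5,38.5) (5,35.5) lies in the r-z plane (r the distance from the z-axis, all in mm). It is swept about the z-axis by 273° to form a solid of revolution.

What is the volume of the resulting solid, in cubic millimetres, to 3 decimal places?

Volume = 16833.461 mm³

Profile (r,z), 7 vertices: (2,28.5) (9,8) (11,3.5) (19.5,21.5) (18.5,27.5) (7.5,38.5) (5,35.5)
edge 0: (2,28.5)→(9,8)  cross = 2·8 − 9·28.5 = -240.5000; (r_i+r_j)·cross = 11·-240.5000 = -2645.5000
edge 1: (9,8)→(11,3.5)  cross = 9·3.5 − 11·8 = -56.5000; (r_i+r_j)·cross = 20·-56.5000 = -1130.0000
edge 2: (11,3.5)→(19.5,21.5)  cross = 11·21.5 − 19.5·3.5 = 168.2500; (r_i+r_j)·cross = 30.5·168.2500 = 5131.6250
edge 3: (19.5,21.5)→(18.5,27.5)  cross = 19.5·27.5 − 18.5·21.5 = 138.5000; (r_i+r_j)·cross = 38·138.5000 = 5263.0000
edge 4: (18.5,27.5)→(7.5,38.5)  cross = 18.5·38.5 − 7.5·27.5 = 506.0000; (r_i+r_j)·cross = 26·506.0000 = 13156.0000
edge 5: (7.5,38.5)→(5,35.5)  cross = 7.5·35.5 − 5·38.5 = 73.7500; (r_i+r_j)·cross = 12.5·73.7500 = 921.8750
edge 6: (5,35.5)→(2,28.5)  cross = 5·28.5 − 2·35.5 = 71.5000; (r_i+r_j)·cross = 7·71.5000 = 500.5000
Σcross = 661.0000 → A = |Σcross|/2 = 330.5000 mm²
Σ(r_i+r_j)·cross = 21197.5000 → first moment M = |Σ|/6 = 3532.9167
R_c = M/A = 3532.9167/330.5000 = 10.6896 mm
θ = 273° = 4.764749 rad
V = θ·R_c·A = 4.764749·10.6896·330.5000 = 16833.461 mm³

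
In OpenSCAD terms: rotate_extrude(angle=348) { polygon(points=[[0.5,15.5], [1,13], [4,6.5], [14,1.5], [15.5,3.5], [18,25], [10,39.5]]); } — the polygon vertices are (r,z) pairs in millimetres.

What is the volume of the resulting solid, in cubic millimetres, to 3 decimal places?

Profile (r,z), 7 vertices: (0.5,15.5) (1,13) (4,6.5) (14,1.5) (15.5,3.5) (18,25) (10,39.5)
edge 0: (0.5,15.5)→(1,13)  cross = 0.5·13 − 1·15.5 = -9.0000; (r_i+r_j)·cross = 1.5·-9.0000 = -13.5000
edge 1: (1,13)→(4,6.5)  cross = 1·6.5 − 4·13 = -45.5000; (r_i+r_j)·cross = 5·-45.5000 = -227.5000
edge 2: (4,6.5)→(14,1.5)  cross = 4·1.5 − 14·6.5 = -85.0000; (r_i+r_j)·cross = 18·-85.0000 = -1530.0000
edge 3: (14,1.5)→(15.5,3.5)  cross = 14·3.5 − 15.5·1.5 = 25.7500; (r_i+r_j)·cross = 29.5·25.7500 = 759.6250
edge 4: (15.5,3.5)→(18,25)  cross = 15.5·25 − 18·3.5 = 324.5000; (r_i+r_j)·cross = 33.5·324.5000 = 10870.7500
edge 5: (18,25)→(10,39.5)  cross = 18·39.5 − 10·25 = 461.0000; (r_i+r_j)·cross = 28·461.0000 = 12908.0000
edge 6: (10,39.5)→(0.5,15.5)  cross = 10·15.5 − 0.5·39.5 = 135.2500; (r_i+r_j)·cross = 10.5·135.2500 = 1420.1250
Σcross = 807.0000 → A = |Σcross|/2 = 403.5000 mm²
Σ(r_i+r_j)·cross = 24187.5000 → first moment M = |Σ|/6 = 4031.2500
R_c = M/A = 4031.2500/403.5000 = 9.9907 mm
θ = 348° = 6.073746 rad
V = θ·R_c·A = 6.073746·9.9907·403.5000 = 24484.788 mm³

Volume = 24484.788 mm³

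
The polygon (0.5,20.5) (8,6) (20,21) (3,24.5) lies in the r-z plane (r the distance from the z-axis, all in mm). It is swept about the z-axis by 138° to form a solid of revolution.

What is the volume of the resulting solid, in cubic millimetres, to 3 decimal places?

Profile (r,z), 4 vertices: (0.5,20.5) (8,6) (20,21) (3,24.5)
edge 0: (0.5,20.5)→(8,6)  cross = 0.5·6 − 8·20.5 = -161.0000; (r_i+r_j)·cross = 8.5·-161.0000 = -1368.5000
edge 1: (8,6)→(20,21)  cross = 8·21 − 20·6 = 48.0000; (r_i+r_j)·cross = 28·48.0000 = 1344.0000
edge 2: (20,21)→(3,24.5)  cross = 20·24.5 − 3·21 = 427.0000; (r_i+r_j)·cross = 23·427.0000 = 9821.0000
edge 3: (3,24.5)→(0.5,20.5)  cross = 3·20.5 − 0.5·24.5 = 49.2500; (r_i+r_j)·cross = 3.5·49.2500 = 172.3750
Σcross = 363.2500 → A = |Σcross|/2 = 181.6250 mm²
Σ(r_i+r_j)·cross = 9968.8750 → first moment M = |Σ|/6 = 1661.4792
R_c = M/A = 1661.4792/181.6250 = 9.1479 mm
θ = 138° = 2.408554 rad
V = θ·R_c·A = 2.408554·9.1479·181.6250 = 4001.763 mm³

Volume = 4001.763 mm³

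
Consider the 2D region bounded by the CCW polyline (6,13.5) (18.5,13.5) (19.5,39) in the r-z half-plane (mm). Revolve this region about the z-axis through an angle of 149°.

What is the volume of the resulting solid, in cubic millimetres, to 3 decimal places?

Profile (r,z), 3 vertices: (6,13.5) (18.5,13.5) (19.5,39)
edge 0: (6,13.5)→(18.5,13.5)  cross = 6·13.5 − 18.5·13.5 = -168.7500; (r_i+r_j)·cross = 24.5·-168.7500 = -4134.3750
edge 1: (18.5,13.5)→(19.5,39)  cross = 18.5·39 − 19.5·13.5 = 458.2500; (r_i+r_j)·cross = 38·458.2500 = 17413.5000
edge 2: (19.5,39)→(6,13.5)  cross = 19.5·13.5 − 6·39 = 29.2500; (r_i+r_j)·cross = 25.5·29.2500 = 745.8750
Σcross = 318.7500 → A = |Σcross|/2 = 159.3750 mm²
Σ(r_i+r_j)·cross = 14025.0000 → first moment M = |Σ|/6 = 2337.5000
R_c = M/A = 2337.5000/159.3750 = 14.6667 mm
θ = 149° = 2.600541 rad
V = θ·R_c·A = 2.600541·14.6667·159.3750 = 6078.764 mm³

Volume = 6078.764 mm³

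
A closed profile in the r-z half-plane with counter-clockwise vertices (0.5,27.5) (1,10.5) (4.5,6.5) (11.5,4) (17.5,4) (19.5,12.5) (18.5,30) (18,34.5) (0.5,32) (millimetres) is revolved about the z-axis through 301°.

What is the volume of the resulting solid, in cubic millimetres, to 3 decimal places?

Volume = 26888.425 mm³

Profile (r,z), 9 vertices: (0.5,27.5) (1,10.5) (4.5,6.5) (11.5,4) (17.5,4) (19.5,12.5) (18.5,30) (18,34.5) (0.5,32)
edge 0: (0.5,27.5)→(1,10.5)  cross = 0.5·10.5 − 1·27.5 = -22.2500; (r_i+r_j)·cross = 1.5·-22.2500 = -33.3750
edge 1: (1,10.5)→(4.5,6.5)  cross = 1·6.5 − 4.5·10.5 = -40.7500; (r_i+r_j)·cross = 5.5·-40.7500 = -224.1250
edge 2: (4.5,6.5)→(11.5,4)  cross = 4.5·4 − 11.5·6.5 = -56.7500; (r_i+r_j)·cross = 16·-56.7500 = -908.0000
edge 3: (11.5,4)→(17.5,4)  cross = 11.5·4 − 17.5·4 = -24.0000; (r_i+r_j)·cross = 29·-24.0000 = -696.0000
edge 4: (17.5,4)→(19.5,12.5)  cross = 17.5·12.5 − 19.5·4 = 140.7500; (r_i+r_j)·cross = 37·140.7500 = 5207.7500
edge 5: (19.5,12.5)→(18.5,30)  cross = 19.5·30 − 18.5·12.5 = 353.7500; (r_i+r_j)·cross = 38·353.7500 = 13442.5000
edge 6: (18.5,30)→(18,34.5)  cross = 18.5·34.5 − 18·30 = 98.2500; (r_i+r_j)·cross = 36.5·98.2500 = 3586.1250
edge 7: (18,34.5)→(0.5,32)  cross = 18·32 − 0.5·34.5 = 558.7500; (r_i+r_j)·cross = 18.5·558.7500 = 10336.8750
edge 8: (0.5,32)→(0.5,27.5)  cross = 0.5·27.5 − 0.5·32 = -2.2500; (r_i+r_j)·cross = 1·-2.2500 = -2.2500
Σcross = 1005.5000 → A = |Σcross|/2 = 502.7500 mm²
Σ(r_i+r_j)·cross = 30709.5000 → first moment M = |Σ|/6 = 5118.2500
R_c = M/A = 5118.2500/502.7500 = 10.1805 mm
θ = 301° = 5.253441 rad
V = θ·R_c·A = 5.253441·10.1805·502.7500 = 26888.425 mm³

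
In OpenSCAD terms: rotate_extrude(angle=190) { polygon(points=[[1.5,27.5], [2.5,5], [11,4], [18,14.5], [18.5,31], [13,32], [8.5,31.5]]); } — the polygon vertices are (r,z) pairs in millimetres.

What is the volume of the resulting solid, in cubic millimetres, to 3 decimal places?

Volume = 12731.504 mm³

Profile (r,z), 7 vertices: (1.5,27.5) (2.5,5) (11,4) (18,14.5) (18.5,31) (13,32) (8.5,31.5)
edge 0: (1.5,27.5)→(2.5,5)  cross = 1.5·5 − 2.5·27.5 = -61.2500; (r_i+r_j)·cross = 4·-61.2500 = -245.0000
edge 1: (2.5,5)→(11,4)  cross = 2.5·4 − 11·5 = -45.0000; (r_i+r_j)·cross = 13.5·-45.0000 = -607.5000
edge 2: (11,4)→(18,14.5)  cross = 11·14.5 − 18·4 = 87.5000; (r_i+r_j)·cross = 29·87.5000 = 2537.5000
edge 3: (18,14.5)→(18.5,31)  cross = 18·31 − 18.5·14.5 = 289.7500; (r_i+r_j)·cross = 36.5·289.7500 = 10575.8750
edge 4: (18.5,31)→(13,32)  cross = 18.5·32 − 13·31 = 189.0000; (r_i+r_j)·cross = 31.5·189.0000 = 5953.5000
edge 5: (13,32)→(8.5,31.5)  cross = 13·31.5 − 8.5·32 = 137.5000; (r_i+r_j)·cross = 21.5·137.5000 = 2956.2500
edge 6: (8.5,31.5)→(1.5,27.5)  cross = 8.5·27.5 − 1.5·31.5 = 186.5000; (r_i+r_j)·cross = 10·186.5000 = 1865.0000
Σcross = 784.0000 → A = |Σcross|/2 = 392.0000 mm²
Σ(r_i+r_j)·cross = 23035.6250 → first moment M = |Σ|/6 = 3839.2708
R_c = M/A = 3839.2708/392.0000 = 9.7941 mm
θ = 190° = 3.316126 rad
V = θ·R_c·A = 3.316126·9.7941·392.0000 = 12731.504 mm³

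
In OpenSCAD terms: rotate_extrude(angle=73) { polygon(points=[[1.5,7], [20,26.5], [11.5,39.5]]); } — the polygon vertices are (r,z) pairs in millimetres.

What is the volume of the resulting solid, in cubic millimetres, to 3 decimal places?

Profile (r,z), 3 vertices: (1.5,7) (20,26.5) (11.5,39.5)
edge 0: (1.5,7)→(20,26.5)  cross = 1.5·26.5 − 20·7 = -100.2500; (r_i+r_j)·cross = 21.5·-100.2500 = -2155.3750
edge 1: (20,26.5)→(11.5,39.5)  cross = 20·39.5 − 11.5·26.5 = 485.2500; (r_i+r_j)·cross = 31.5·485.2500 = 15285.3750
edge 2: (11.5,39.5)→(1.5,7)  cross = 11.5·7 − 1.5·39.5 = 21.2500; (r_i+r_j)·cross = 13·21.2500 = 276.2500
Σcross = 406.2500 → A = |Σcross|/2 = 203.1250 mm²
Σ(r_i+r_j)·cross = 13406.2500 → first moment M = |Σ|/6 = 2234.3750
R_c = M/A = 2234.3750/203.1250 = 11.0000 mm
θ = 73° = 1.274090 rad
V = θ·R_c·A = 1.274090·11.0000·203.1250 = 2846.796 mm³

Volume = 2846.796 mm³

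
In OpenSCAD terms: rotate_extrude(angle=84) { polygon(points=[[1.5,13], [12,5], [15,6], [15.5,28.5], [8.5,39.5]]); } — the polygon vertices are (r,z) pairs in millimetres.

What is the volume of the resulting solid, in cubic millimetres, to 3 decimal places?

Profile (r,z), 5 vertices: (1.5,13) (12,5) (15,6) (15.5,28.5) (8.5,39.5)
edge 0: (1.5,13)→(12,5)  cross = 1.5·5 − 12·13 = -148.5000; (r_i+r_j)·cross = 13.5·-148.5000 = -2004.7500
edge 1: (12,5)→(15,6)  cross = 12·6 − 15·5 = -3.0000; (r_i+r_j)·cross = 27·-3.0000 = -81.0000
edge 2: (15,6)→(15.5,28.5)  cross = 15·28.5 − 15.5·6 = 334.5000; (r_i+r_j)·cross = 30.5·334.5000 = 10202.2500
edge 3: (15.5,28.5)→(8.5,39.5)  cross = 15.5·39.5 − 8.5·28.5 = 370.0000; (r_i+r_j)·cross = 24·370.0000 = 8880.0000
edge 4: (8.5,39.5)→(1.5,13)  cross = 8.5·13 − 1.5·39.5 = 51.2500; (r_i+r_j)·cross = 10·51.2500 = 512.5000
Σcross = 604.2500 → A = |Σcross|/2 = 302.1250 mm²
Σ(r_i+r_j)·cross = 17509.0000 → first moment M = |Σ|/6 = 2918.1667
R_c = M/A = 2918.1667/302.1250 = 9.6588 mm
θ = 84° = 1.466077 rad
V = θ·R_c·A = 1.466077·9.6588·302.1250 = 4278.256 mm³

Volume = 4278.256 mm³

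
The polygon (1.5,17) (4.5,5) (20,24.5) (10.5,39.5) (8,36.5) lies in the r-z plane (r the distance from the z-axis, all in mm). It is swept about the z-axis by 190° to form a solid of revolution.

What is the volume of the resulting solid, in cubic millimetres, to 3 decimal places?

Volume = 10004.751 mm³

Profile (r,z), 5 vertices: (1.5,17) (4.5,5) (20,24.5) (10.5,39.5) (8,36.5)
edge 0: (1.5,17)→(4.5,5)  cross = 1.5·5 − 4.5·17 = -69.0000; (r_i+r_j)·cross = 6·-69.0000 = -414.0000
edge 1: (4.5,5)→(20,24.5)  cross = 4.5·24.5 − 20·5 = 10.2500; (r_i+r_j)·cross = 24.5·10.2500 = 251.1250
edge 2: (20,24.5)→(10.5,39.5)  cross = 20·39.5 − 10.5·24.5 = 532.7500; (r_i+r_j)·cross = 30.5·532.7500 = 16248.8750
edge 3: (10.5,39.5)→(8,36.5)  cross = 10.5·36.5 − 8·39.5 = 67.2500; (r_i+r_j)·cross = 18.5·67.2500 = 1244.1250
edge 4: (8,36.5)→(1.5,17)  cross = 8·17 − 1.5·36.5 = 81.2500; (r_i+r_j)·cross = 9.5·81.2500 = 771.8750
Σcross = 622.5000 → A = |Σcross|/2 = 311.2500 mm²
Σ(r_i+r_j)·cross = 18102.0000 → first moment M = |Σ|/6 = 3017.0000
R_c = M/A = 3017.0000/311.2500 = 9.6932 mm
θ = 190° = 3.316126 rad
V = θ·R_c·A = 3.316126·9.6932·311.2500 = 10004.751 mm³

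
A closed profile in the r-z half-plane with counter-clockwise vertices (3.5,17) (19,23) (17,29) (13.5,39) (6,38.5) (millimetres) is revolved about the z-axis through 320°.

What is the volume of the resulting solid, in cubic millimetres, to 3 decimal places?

Profile (r,z), 5 vertices: (3.5,17) (19,23) (17,29) (13.5,39) (6,38.5)
edge 0: (3.5,17)→(19,23)  cross = 3.5·23 − 19·17 = -242.5000; (r_i+r_j)·cross = 22.5·-242.5000 = -5456.2500
edge 1: (19,23)→(17,29)  cross = 19·29 − 17·23 = 160.0000; (r_i+r_j)·cross = 36·160.0000 = 5760.0000
edge 2: (17,29)→(13.5,39)  cross = 17·39 − 13.5·29 = 271.5000; (r_i+r_j)·cross = 30.5·271.5000 = 8280.7500
edge 3: (13.5,39)→(6,38.5)  cross = 13.5·38.5 − 6·39 = 285.7500; (r_i+r_j)·cross = 19.5·285.7500 = 5572.1250
edge 4: (6,38.5)→(3.5,17)  cross = 6·17 − 3.5·38.5 = -32.7500; (r_i+r_j)·cross = 9.5·-32.7500 = -311.1250
Σcross = 442.0000 → A = |Σcross|/2 = 221.0000 mm²
Σ(r_i+r_j)·cross = 13845.5000 → first moment M = |Σ|/6 = 2307.5833
R_c = M/A = 2307.5833/221.0000 = 10.4416 mm
θ = 320° = 5.585054 rad
V = θ·R_c·A = 5.585054·10.4416·221.0000 = 12887.977 mm³

Volume = 12887.977 mm³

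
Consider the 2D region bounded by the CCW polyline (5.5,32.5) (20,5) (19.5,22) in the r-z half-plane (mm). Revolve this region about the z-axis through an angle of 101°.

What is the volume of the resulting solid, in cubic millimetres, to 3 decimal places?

Volume = 3077.157 mm³

Profile (r,z), 3 vertices: (5.5,32.5) (20,5) (19.5,22)
edge 0: (5.5,32.5)→(20,5)  cross = 5.5·5 − 20·32.5 = -622.5000; (r_i+r_j)·cross = 25.5·-622.5000 = -15873.7500
edge 1: (20,5)→(19.5,22)  cross = 20·22 − 19.5·5 = 342.5000; (r_i+r_j)·cross = 39.5·342.5000 = 13528.7500
edge 2: (19.5,22)→(5.5,32.5)  cross = 19.5·32.5 − 5.5·22 = 512.7500; (r_i+r_j)·cross = 25·512.7500 = 12818.7500
Σcross = 232.7500 → A = |Σcross|/2 = 116.3750 mm²
Σ(r_i+r_j)·cross = 10473.7500 → first moment M = |Σ|/6 = 1745.6250
R_c = M/A = 1745.6250/116.3750 = 15.0000 mm
θ = 101° = 1.762783 rad
V = θ·R_c·A = 1.762783·15.0000·116.3750 = 3077.157 mm³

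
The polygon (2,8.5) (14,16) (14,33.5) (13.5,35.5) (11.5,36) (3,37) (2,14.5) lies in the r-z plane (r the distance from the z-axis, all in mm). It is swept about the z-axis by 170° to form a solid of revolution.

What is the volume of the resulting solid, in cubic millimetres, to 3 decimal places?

Profile (r,z), 7 vertices: (2,8.5) (14,16) (14,33.5) (13.5,35.5) (11.5,36) (3,37) (2,14.5)
edge 0: (2,8.5)→(14,16)  cross = 2·16 − 14·8.5 = -87.0000; (r_i+r_j)·cross = 16·-87.0000 = -1392.0000
edge 1: (14,16)→(14,33.5)  cross = 14·33.5 − 14·16 = 245.0000; (r_i+r_j)·cross = 28·245.0000 = 6860.0000
edge 2: (14,33.5)→(13.5,35.5)  cross = 14·35.5 − 13.5·33.5 = 44.7500; (r_i+r_j)·cross = 27.5·44.7500 = 1230.6250
edge 3: (13.5,35.5)→(11.5,36)  cross = 13.5·36 − 11.5·35.5 = 77.7500; (r_i+r_j)·cross = 25·77.7500 = 1943.7500
edge 4: (11.5,36)→(3,37)  cross = 11.5·37 − 3·36 = 317.5000; (r_i+r_j)·cross = 14.5·317.5000 = 4603.7500
edge 5: (3,37)→(2,14.5)  cross = 3·14.5 − 2·37 = -30.5000; (r_i+r_j)·cross = 5·-30.5000 = -152.5000
edge 6: (2,14.5)→(2,8.5)  cross = 2·8.5 − 2·14.5 = -12.0000; (r_i+r_j)·cross = 4·-12.0000 = -48.0000
Σcross = 555.5000 → A = |Σcross|/2 = 277.7500 mm²
Σ(r_i+r_j)·cross = 13045.6250 → first moment M = |Σ|/6 = 2174.2708
R_c = M/A = 2174.2708/277.7500 = 7.8282 mm
θ = 170° = 2.967060 rad
V = θ·R_c·A = 2.967060·7.8282·277.7500 = 6451.191 mm³

Volume = 6451.191 mm³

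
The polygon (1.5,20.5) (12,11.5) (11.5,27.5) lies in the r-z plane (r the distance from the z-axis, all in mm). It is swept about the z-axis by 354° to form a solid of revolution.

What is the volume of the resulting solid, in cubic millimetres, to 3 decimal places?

Profile (r,z), 3 vertices: (1.5,20.5) (12,11.5) (11.5,27.5)
edge 0: (1.5,20.5)→(12,11.5)  cross = 1.5·11.5 − 12·20.5 = -228.7500; (r_i+r_j)·cross = 13.5·-228.7500 = -3088.1250
edge 1: (12,11.5)→(11.5,27.5)  cross = 12·27.5 − 11.5·11.5 = 197.7500; (r_i+r_j)·cross = 23.5·197.7500 = 4647.1250
edge 2: (11.5,27.5)→(1.5,20.5)  cross = 11.5·20.5 − 1.5·27.5 = 194.5000; (r_i+r_j)·cross = 13·194.5000 = 2528.5000
Σcross = 163.5000 → A = |Σcross|/2 = 81.7500 mm²
Σ(r_i+r_j)·cross = 4087.5000 → first moment M = |Σ|/6 = 681.2500
R_c = M/A = 681.2500/81.7500 = 8.3333 mm
θ = 354° = 6.178466 rad
V = θ·R_c·A = 6.178466·8.3333·81.7500 = 4209.080 mm³

Volume = 4209.080 mm³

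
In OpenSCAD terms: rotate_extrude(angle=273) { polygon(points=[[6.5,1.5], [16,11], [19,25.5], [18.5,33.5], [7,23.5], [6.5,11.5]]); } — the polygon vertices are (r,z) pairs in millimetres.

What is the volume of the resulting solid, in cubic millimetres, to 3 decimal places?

Profile (r,z), 6 vertices: (6.5,1.5) (16,11) (19,25.5) (18.5,33.5) (7,23.5) (6.5,11.5)
edge 0: (6.5,1.5)→(16,11)  cross = 6.5·11 − 16·1.5 = 47.5000; (r_i+r_j)·cross = 22.5·47.5000 = 1068.7500
edge 1: (16,11)→(19,25.5)  cross = 16·25.5 − 19·11 = 199.0000; (r_i+r_j)·cross = 35·199.0000 = 6965.0000
edge 2: (19,25.5)→(18.5,33.5)  cross = 19·33.5 − 18.5·25.5 = 164.7500; (r_i+r_j)·cross = 37.5·164.7500 = 6178.1250
edge 3: (18.5,33.5)→(7,23.5)  cross = 18.5·23.5 − 7·33.5 = 200.2500; (r_i+r_j)·cross = 25.5·200.2500 = 5106.3750
edge 4: (7,23.5)→(6.5,11.5)  cross = 7·11.5 − 6.5·23.5 = -72.2500; (r_i+r_j)·cross = 13.5·-72.2500 = -975.3750
edge 5: (6.5,11.5)→(6.5,1.5)  cross = 6.5·1.5 − 6.5·11.5 = -65.0000; (r_i+r_j)·cross = 13·-65.0000 = -845.0000
Σcross = 474.2500 → A = |Σcross|/2 = 237.1250 mm²
Σ(r_i+r_j)·cross = 17497.8750 → first moment M = |Σ|/6 = 2916.3125
R_c = M/A = 2916.3125/237.1250 = 12.2986 mm
θ = 273° = 4.764749 rad
V = θ·R_c·A = 4.764749·12.2986·237.1250 = 13895.497 mm³

Volume = 13895.497 mm³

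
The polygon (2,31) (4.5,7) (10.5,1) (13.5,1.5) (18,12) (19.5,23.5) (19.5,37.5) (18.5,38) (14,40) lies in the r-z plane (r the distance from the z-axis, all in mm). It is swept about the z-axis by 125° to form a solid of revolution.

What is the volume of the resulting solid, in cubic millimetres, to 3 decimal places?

Volume = 12511.738 mm³

Profile (r,z), 9 vertices: (2,31) (4.5,7) (10.5,1) (13.5,1.5) (18,12) (19.5,23.5) (19.5,37.5) (18.5,38) (14,40)
edge 0: (2,31)→(4.5,7)  cross = 2·7 − 4.5·31 = -125.5000; (r_i+r_j)·cross = 6.5·-125.5000 = -815.7500
edge 1: (4.5,7)→(10.5,1)  cross = 4.5·1 − 10.5·7 = -69.0000; (r_i+r_j)·cross = 15·-69.0000 = -1035.0000
edge 2: (10.5,1)→(13.5,1.5)  cross = 10.5·1.5 − 13.5·1 = 2.2500; (r_i+r_j)·cross = 24·2.2500 = 54.0000
edge 3: (13.5,1.5)→(18,12)  cross = 13.5·12 − 18·1.5 = 135.0000; (r_i+r_j)·cross = 31.5·135.0000 = 4252.5000
edge 4: (18,12)→(19.5,23.5)  cross = 18·23.5 − 19.5·12 = 189.0000; (r_i+r_j)·cross = 37.5·189.0000 = 7087.5000
edge 5: (19.5,23.5)→(19.5,37.5)  cross = 19.5·37.5 − 19.5·23.5 = 273.0000; (r_i+r_j)·cross = 39·273.0000 = 10647.0000
edge 6: (19.5,37.5)→(18.5,38)  cross = 19.5·38 − 18.5·37.5 = 47.2500; (r_i+r_j)·cross = 38·47.2500 = 1795.5000
edge 7: (18.5,38)→(14,40)  cross = 18.5·40 − 14·38 = 208.0000; (r_i+r_j)·cross = 32.5·208.0000 = 6760.0000
edge 8: (14,40)→(2,31)  cross = 14·31 − 2·40 = 354.0000; (r_i+r_j)·cross = 16·354.0000 = 5664.0000
Σcross = 1014.0000 → A = |Σcross|/2 = 507.0000 mm²
Σ(r_i+r_j)·cross = 34409.7500 → first moment M = |Σ|/6 = 5734.9583
R_c = M/A = 5734.9583/507.0000 = 11.3116 mm
θ = 125° = 2.181662 rad
V = θ·R_c·A = 2.181662·11.3116·507.0000 = 12511.738 mm³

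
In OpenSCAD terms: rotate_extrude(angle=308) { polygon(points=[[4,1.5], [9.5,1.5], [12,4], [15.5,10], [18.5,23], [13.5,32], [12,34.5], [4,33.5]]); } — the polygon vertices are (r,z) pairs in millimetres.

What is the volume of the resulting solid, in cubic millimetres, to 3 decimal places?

Profile (r,z), 8 vertices: (4,1.5) (9.5,1.5) (12,4) (15.5,10) (18.5,23) (13.5,32) (12,34.5) (4,33.5)
edge 0: (4,1.5)→(9.5,1.5)  cross = 4·1.5 − 9.5·1.5 = -8.2500; (r_i+r_j)·cross = 13.5·-8.2500 = -111.3750
edge 1: (9.5,1.5)→(12,4)  cross = 9.5·4 − 12·1.5 = 20.0000; (r_i+r_j)·cross = 21.5·20.0000 = 430.0000
edge 2: (12,4)→(15.5,10)  cross = 12·10 − 15.5·4 = 58.0000; (r_i+r_j)·cross = 27.5·58.0000 = 1595.0000
edge 3: (15.5,10)→(18.5,23)  cross = 15.5·23 − 18.5·10 = 171.5000; (r_i+r_j)·cross = 34·171.5000 = 5831.0000
edge 4: (18.5,23)→(13.5,32)  cross = 18.5·32 − 13.5·23 = 281.5000; (r_i+r_j)·cross = 32·281.5000 = 9008.0000
edge 5: (13.5,32)→(12,34.5)  cross = 13.5·34.5 − 12·32 = 81.7500; (r_i+r_j)·cross = 25.5·81.7500 = 2084.6250
edge 6: (12,34.5)→(4,33.5)  cross = 12·33.5 − 4·34.5 = 264.0000; (r_i+r_j)·cross = 16·264.0000 = 4224.0000
edge 7: (4,33.5)→(4,1.5)  cross = 4·1.5 − 4·33.5 = -128.0000; (r_i+r_j)·cross = 8·-128.0000 = -1024.0000
Σcross = 740.5000 → A = |Σcross|/2 = 370.2500 mm²
Σ(r_i+r_j)·cross = 22037.2500 → first moment M = |Σ|/6 = 3672.8750
R_c = M/A = 3672.8750/370.2500 = 9.9200 mm
θ = 308° = 5.375614 rad
V = θ·R_c·A = 5.375614·9.9200·370.2500 = 19743.959 mm³

Volume = 19743.959 mm³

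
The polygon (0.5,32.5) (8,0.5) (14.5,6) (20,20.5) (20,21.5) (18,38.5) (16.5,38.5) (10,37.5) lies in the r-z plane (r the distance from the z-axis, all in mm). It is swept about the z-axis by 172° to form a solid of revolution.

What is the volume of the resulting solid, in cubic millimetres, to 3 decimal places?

Volume = 15800.600 mm³

Profile (r,z), 8 vertices: (0.5,32.5) (8,0.5) (14.5,6) (20,20.5) (20,21.5) (18,38.5) (16.5,38.5) (10,37.5)
edge 0: (0.5,32.5)→(8,0.5)  cross = 0.5·0.5 − 8·32.5 = -259.7500; (r_i+r_j)·cross = 8.5·-259.7500 = -2207.8750
edge 1: (8,0.5)→(14.5,6)  cross = 8·6 − 14.5·0.5 = 40.7500; (r_i+r_j)·cross = 22.5·40.7500 = 916.8750
edge 2: (14.5,6)→(20,20.5)  cross = 14.5·20.5 − 20·6 = 177.2500; (r_i+r_j)·cross = 34.5·177.2500 = 6115.1250
edge 3: (20,20.5)→(20,21.5)  cross = 20·21.5 − 20·20.5 = 20.0000; (r_i+r_j)·cross = 40·20.0000 = 800.0000
edge 4: (20,21.5)→(18,38.5)  cross = 20·38.5 − 18·21.5 = 383.0000; (r_i+r_j)·cross = 38·383.0000 = 14554.0000
edge 5: (18,38.5)→(16.5,38.5)  cross = 18·38.5 − 16.5·38.5 = 57.7500; (r_i+r_j)·cross = 34.5·57.7500 = 1992.3750
edge 6: (16.5,38.5)→(10,37.5)  cross = 16.5·37.5 − 10·38.5 = 233.7500; (r_i+r_j)·cross = 26.5·233.7500 = 6194.3750
edge 7: (10,37.5)→(0.5,32.5)  cross = 10·32.5 − 0.5·37.5 = 306.2500; (r_i+r_j)·cross = 10.5·306.2500 = 3215.6250
Σcross = 959.0000 → A = |Σcross|/2 = 479.5000 mm²
Σ(r_i+r_j)·cross = 31580.5000 → first moment M = |Σ|/6 = 5263.4167
R_c = M/A = 5263.4167/479.5000 = 10.9769 mm
θ = 172° = 3.001966 rad
V = θ·R_c·A = 3.001966·10.9769·479.5000 = 15800.600 mm³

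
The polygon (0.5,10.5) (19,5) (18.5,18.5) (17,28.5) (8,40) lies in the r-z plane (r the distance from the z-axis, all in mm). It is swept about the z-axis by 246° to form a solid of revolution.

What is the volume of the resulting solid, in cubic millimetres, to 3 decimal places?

Volume = 18081.133 mm³

Profile (r,z), 5 vertices: (0.5,10.5) (19,5) (18.5,18.5) (17,28.5) (8,40)
edge 0: (0.5,10.5)→(19,5)  cross = 0.5·5 − 19·10.5 = -197.0000; (r_i+r_j)·cross = 19.5·-197.0000 = -3841.5000
edge 1: (19,5)→(18.5,18.5)  cross = 19·18.5 − 18.5·5 = 259.0000; (r_i+r_j)·cross = 37.5·259.0000 = 9712.5000
edge 2: (18.5,18.5)→(17,28.5)  cross = 18.5·28.5 − 17·18.5 = 212.7500; (r_i+r_j)·cross = 35.5·212.7500 = 7552.6250
edge 3: (17,28.5)→(8,40)  cross = 17·40 − 8·28.5 = 452.0000; (r_i+r_j)·cross = 25·452.0000 = 11300.0000
edge 4: (8,40)→(0.5,10.5)  cross = 8·10.5 − 0.5·40 = 64.0000; (r_i+r_j)·cross = 8.5·64.0000 = 544.0000
Σcross = 790.7500 → A = |Σcross|/2 = 395.3750 mm²
Σ(r_i+r_j)·cross = 25267.6250 → first moment M = |Σ|/6 = 4211.2708
R_c = M/A = 4211.2708/395.3750 = 10.6513 mm
θ = 246° = 4.293510 rad
V = θ·R_c·A = 4.293510·10.6513·395.3750 = 18081.133 mm³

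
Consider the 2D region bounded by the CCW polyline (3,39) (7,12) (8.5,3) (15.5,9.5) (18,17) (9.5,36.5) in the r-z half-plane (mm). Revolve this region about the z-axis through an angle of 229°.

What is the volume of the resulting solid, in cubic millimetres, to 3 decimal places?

Profile (r,z), 6 vertices: (3,39) (7,12) (8.5,3) (15.5,9.5) (18,17) (9.5,36.5)
edge 0: (3,39)→(7,12)  cross = 3·12 − 7·39 = -237.0000; (r_i+r_j)·cross = 10·-237.0000 = -2370.0000
edge 1: (7,12)→(8.5,3)  cross = 7·3 − 8.5·12 = -81.0000; (r_i+r_j)·cross = 15.5·-81.0000 = -1255.5000
edge 2: (8.5,3)→(15.5,9.5)  cross = 8.5·9.5 − 15.5·3 = 34.2500; (r_i+r_j)·cross = 24·34.2500 = 822.0000
edge 3: (15.5,9.5)→(18,17)  cross = 15.5·17 − 18·9.5 = 92.5000; (r_i+r_j)·cross = 33.5·92.5000 = 3098.7500
edge 4: (18,17)→(9.5,36.5)  cross = 18·36.5 − 9.5·17 = 495.5000; (r_i+r_j)·cross = 27.5·495.5000 = 13626.2500
edge 5: (9.5,36.5)→(3,39)  cross = 9.5·39 − 3·36.5 = 261.0000; (r_i+r_j)·cross = 12.5·261.0000 = 3262.5000
Σcross = 565.2500 → A = |Σcross|/2 = 282.6250 mm²
Σ(r_i+r_j)·cross = 17184.0000 → first moment M = |Σ|/6 = 2864.0000
R_c = M/A = 2864.0000/282.6250 = 10.1336 mm
θ = 229° = 3.996804 rad
V = θ·R_c·A = 3.996804·10.1336·282.6250 = 11446.847 mm³

Volume = 11446.847 mm³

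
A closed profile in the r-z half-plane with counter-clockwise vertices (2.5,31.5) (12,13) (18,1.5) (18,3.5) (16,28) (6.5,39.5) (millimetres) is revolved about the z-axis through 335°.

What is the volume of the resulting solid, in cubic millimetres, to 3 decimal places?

Profile (r,z), 6 vertices: (2.5,31.5) (12,13) (18,1.5) (18,3.5) (16,28) (6.5,39.5)
edge 0: (2.5,31.5)→(12,13)  cross = 2.5·13 − 12·31.5 = -345.5000; (r_i+r_j)·cross = 14.5·-345.5000 = -5009.7500
edge 1: (12,13)→(18,1.5)  cross = 12·1.5 − 18·13 = -216.0000; (r_i+r_j)·cross = 30·-216.0000 = -6480.0000
edge 2: (18,1.5)→(18,3.5)  cross = 18·3.5 − 18·1.5 = 36.0000; (r_i+r_j)·cross = 36·36.0000 = 1296.0000
edge 3: (18,3.5)→(16,28)  cross = 18·28 − 16·3.5 = 448.0000; (r_i+r_j)·cross = 34·448.0000 = 15232.0000
edge 4: (16,28)→(6.5,39.5)  cross = 16·39.5 − 6.5·28 = 450.0000; (r_i+r_j)·cross = 22.5·450.0000 = 10125.0000
edge 5: (6.5,39.5)→(2.5,31.5)  cross = 6.5·31.5 − 2.5·39.5 = 106.0000; (r_i+r_j)·cross = 9·106.0000 = 954.0000
Σcross = 478.5000 → A = |Σcross|/2 = 239.2500 mm²
Σ(r_i+r_j)·cross = 16117.2500 → first moment M = |Σ|/6 = 2686.2083
R_c = M/A = 2686.2083/239.2500 = 11.2276 mm
θ = 335° = 5.846853 rad
V = θ·R_c·A = 5.846853·11.2276·239.2500 = 15705.865 mm³

Volume = 15705.865 mm³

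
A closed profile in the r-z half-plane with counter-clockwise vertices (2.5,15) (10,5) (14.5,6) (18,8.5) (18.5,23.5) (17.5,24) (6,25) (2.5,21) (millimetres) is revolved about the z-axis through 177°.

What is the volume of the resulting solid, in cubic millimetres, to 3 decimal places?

Profile (r,z), 8 vertices: (2.5,15) (10,5) (14.5,6) (18,8.5) (18.5,23.5) (17.5,24) (6,25) (2.5,21)
edge 0: (2.5,15)→(10,5)  cross = 2.5·5 − 10·15 = -137.5000; (r_i+r_j)·cross = 12.5·-137.5000 = -1718.7500
edge 1: (10,5)→(14.5,6)  cross = 10·6 − 14.5·5 = -12.5000; (r_i+r_j)·cross = 24.5·-12.5000 = -306.2500
edge 2: (14.5,6)→(18,8.5)  cross = 14.5·8.5 − 18·6 = 15.2500; (r_i+r_j)·cross = 32.5·15.2500 = 495.6250
edge 3: (18,8.5)→(18.5,23.5)  cross = 18·23.5 − 18.5·8.5 = 265.7500; (r_i+r_j)·cross = 36.5·265.7500 = 9699.8750
edge 4: (18.5,23.5)→(17.5,24)  cross = 18.5·24 − 17.5·23.5 = 32.7500; (r_i+r_j)·cross = 36·32.7500 = 1179.0000
edge 5: (17.5,24)→(6,25)  cross = 17.5·25 − 6·24 = 293.5000; (r_i+r_j)·cross = 23.5·293.5000 = 6897.2500
edge 6: (6,25)→(2.5,21)  cross = 6·21 − 2.5·25 = 63.5000; (r_i+r_j)·cross = 8.5·63.5000 = 539.7500
edge 7: (2.5,21)→(2.5,15)  cross = 2.5·15 − 2.5·21 = -15.0000; (r_i+r_j)·cross = 5·-15.0000 = -75.0000
Σcross = 505.7500 → A = |Σcross|/2 = 252.8750 mm²
Σ(r_i+r_j)·cross = 16711.5000 → first moment M = |Σ|/6 = 2785.2500
R_c = M/A = 2785.2500/252.8750 = 11.0143 mm
θ = 177° = 3.089233 rad
V = θ·R_c·A = 3.089233·11.0143·252.8750 = 8604.286 mm³

Volume = 8604.286 mm³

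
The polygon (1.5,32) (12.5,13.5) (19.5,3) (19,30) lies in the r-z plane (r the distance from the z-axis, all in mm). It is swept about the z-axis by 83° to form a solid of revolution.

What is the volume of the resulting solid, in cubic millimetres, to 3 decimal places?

Volume = 4666.740 mm³

Profile (r,z), 4 vertices: (1.5,32) (12.5,13.5) (19.5,3) (19,30)
edge 0: (1.5,32)→(12.5,13.5)  cross = 1.5·13.5 − 12.5·32 = -379.7500; (r_i+r_j)·cross = 14·-379.7500 = -5316.5000
edge 1: (12.5,13.5)→(19.5,3)  cross = 12.5·3 − 19.5·13.5 = -225.7500; (r_i+r_j)·cross = 32·-225.7500 = -7224.0000
edge 2: (19.5,3)→(19,30)  cross = 19.5·30 − 19·3 = 528.0000; (r_i+r_j)·cross = 38.5·528.0000 = 20328.0000
edge 3: (19,30)→(1.5,32)  cross = 19·32 − 1.5·30 = 563.0000; (r_i+r_j)·cross = 20.5·563.0000 = 11541.5000
Σcross = 485.5000 → A = |Σcross|/2 = 242.7500 mm²
Σ(r_i+r_j)·cross = 19329.0000 → first moment M = |Σ|/6 = 3221.5000
R_c = M/A = 3221.5000/242.7500 = 13.2709 mm
θ = 83° = 1.448623 rad
V = θ·R_c·A = 1.448623·13.2709·242.7500 = 4666.740 mm³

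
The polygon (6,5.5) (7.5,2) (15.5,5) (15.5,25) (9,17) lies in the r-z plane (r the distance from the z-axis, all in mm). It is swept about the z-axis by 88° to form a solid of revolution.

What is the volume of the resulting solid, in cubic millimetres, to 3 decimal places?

Profile (r,z), 5 vertices: (6,5.5) (7.5,2) (15.5,5) (15.5,25) (9,17)
edge 0: (6,5.5)→(7.5,2)  cross = 6·2 − 7.5·5.5 = -29.2500; (r_i+r_j)·cross = 13.5·-29.2500 = -394.8750
edge 1: (7.5,2)→(15.5,5)  cross = 7.5·5 − 15.5·2 = 6.5000; (r_i+r_j)·cross = 23·6.5000 = 149.5000
edge 2: (15.5,5)→(15.5,25)  cross = 15.5·25 − 15.5·5 = 310.0000; (r_i+r_j)·cross = 31·310.0000 = 9610.0000
edge 3: (15.5,25)→(9,17)  cross = 15.5·17 − 9·25 = 38.5000; (r_i+r_j)·cross = 24.5·38.5000 = 943.2500
edge 4: (9,17)→(6,5.5)  cross = 9·5.5 − 6·17 = -52.5000; (r_i+r_j)·cross = 15·-52.5000 = -787.5000
Σcross = 273.2500 → A = |Σcross|/2 = 136.6250 mm²
Σ(r_i+r_j)·cross = 9520.3750 → first moment M = |Σ|/6 = 1586.7292
R_c = M/A = 1586.7292/136.6250 = 11.6138 mm
θ = 88° = 1.535890 rad
V = θ·R_c·A = 1.535890·11.6138·136.6250 = 2437.041 mm³

Volume = 2437.041 mm³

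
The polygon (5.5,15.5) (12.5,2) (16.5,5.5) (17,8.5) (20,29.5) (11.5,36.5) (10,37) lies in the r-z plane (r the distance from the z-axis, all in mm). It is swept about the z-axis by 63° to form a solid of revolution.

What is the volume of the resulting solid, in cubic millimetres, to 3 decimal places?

Profile (r,z), 7 vertices: (5.5,15.5) (12.5,2) (16.5,5.5) (17,8.5) (20,29.5) (11.5,36.5) (10,37)
edge 0: (5.5,15.5)→(12.5,2)  cross = 5.5·2 − 12.5·15.5 = -182.7500; (r_i+r_j)·cross = 18·-182.7500 = -3289.5000
edge 1: (12.5,2)→(16.5,5.5)  cross = 12.5·5.5 − 16.5·2 = 35.7500; (r_i+r_j)·cross = 29·35.7500 = 1036.7500
edge 2: (16.5,5.5)→(17,8.5)  cross = 16.5·8.5 − 17·5.5 = 46.7500; (r_i+r_j)·cross = 33.5·46.7500 = 1566.1250
edge 3: (17,8.5)→(20,29.5)  cross = 17·29.5 − 20·8.5 = 331.5000; (r_i+r_j)·cross = 37·331.5000 = 12265.5000
edge 4: (20,29.5)→(11.5,36.5)  cross = 20·36.5 − 11.5·29.5 = 390.7500; (r_i+r_j)·cross = 31.5·390.7500 = 12308.6250
edge 5: (11.5,36.5)→(10,37)  cross = 11.5·37 − 10·36.5 = 60.5000; (r_i+r_j)·cross = 21.5·60.5000 = 1300.7500
edge 6: (10,37)→(5.5,15.5)  cross = 10·15.5 − 5.5·37 = -48.5000; (r_i+r_j)·cross = 15.5·-48.5000 = -751.7500
Σcross = 634.0000 → A = |Σcross|/2 = 317.0000 mm²
Σ(r_i+r_j)·cross = 24436.5000 → first moment M = |Σ|/6 = 4072.7500
R_c = M/A = 4072.7500/317.0000 = 12.8478 mm
θ = 63° = 1.099557 rad
V = θ·R_c·A = 1.099557·12.8478·317.0000 = 4478.223 mm³

Volume = 4478.223 mm³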